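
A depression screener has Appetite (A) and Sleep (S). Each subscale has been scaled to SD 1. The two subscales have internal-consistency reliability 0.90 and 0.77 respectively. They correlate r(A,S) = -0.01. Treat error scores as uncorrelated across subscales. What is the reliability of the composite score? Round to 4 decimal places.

0.8333

Var(A+S) = 2 + 2·[(-0.01)] = 2 − 0.02 = 1.98.
With uncorrelated errors the cross-covariances are all true-score covariance, so they carry over unchanged; only the diagonal terms shrink to ρᵢσᵢ².
True-score variance = [0.90 + 0.77] − 0.02 = 1.67 − 0.02 = 1.65.
Reliability = 1.65 / 1.98 = 0.8333.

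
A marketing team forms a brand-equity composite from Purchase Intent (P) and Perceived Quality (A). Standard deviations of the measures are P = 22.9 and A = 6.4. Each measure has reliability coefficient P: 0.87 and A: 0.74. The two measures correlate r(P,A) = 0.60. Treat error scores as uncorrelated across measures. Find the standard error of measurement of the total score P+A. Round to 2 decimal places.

8.88

Var(total) = 565.37 + 175.872 = 741.242.
True-score variance = 486.547 + 175.872 = 662.419, so reliability = 0.8937.
Error variance = 741.242 − 662.419 = 78.8229; SEM = √78.8229 = 8.88.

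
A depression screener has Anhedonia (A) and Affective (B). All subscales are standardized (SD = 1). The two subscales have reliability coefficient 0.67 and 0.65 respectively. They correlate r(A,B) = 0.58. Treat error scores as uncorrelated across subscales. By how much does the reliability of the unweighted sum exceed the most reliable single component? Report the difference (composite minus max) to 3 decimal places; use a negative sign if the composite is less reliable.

0.115

Var(sum) = 2 + 1.16 = 3.16; true-score variance = 1.32 + 1.16 = 2.48; composite reliability = 0.7848.
Max component reliability = 0.6700.
Difference = 0.7848 − 0.6700 = 0.115.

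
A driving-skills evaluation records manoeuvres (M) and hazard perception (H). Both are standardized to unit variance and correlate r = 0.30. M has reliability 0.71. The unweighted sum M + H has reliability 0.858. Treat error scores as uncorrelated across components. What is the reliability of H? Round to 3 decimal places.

Var(M+H) = 2 + 2·0.30 = 2.600.
True-score variance = ρ_M + ρ_H + 2·0.30, so 0.858 = (0.71 + ρ_H + 0.60) / 2.600.
ρ_H = 0.858·2.600 − 0.71 − 0.60 = 0.921.

0.921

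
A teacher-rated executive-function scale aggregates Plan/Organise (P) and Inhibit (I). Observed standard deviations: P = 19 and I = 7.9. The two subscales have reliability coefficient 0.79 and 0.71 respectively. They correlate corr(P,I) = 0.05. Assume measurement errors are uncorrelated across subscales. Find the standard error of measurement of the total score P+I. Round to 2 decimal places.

Var(total) = 423.41 + 15.01 = 438.42.
True-score variance = 329.501 + 15.01 = 344.511, so reliability = 0.7858.
Error variance = 438.42 − 344.511 = 93.9089; SEM = √93.9089 = 9.69.

9.69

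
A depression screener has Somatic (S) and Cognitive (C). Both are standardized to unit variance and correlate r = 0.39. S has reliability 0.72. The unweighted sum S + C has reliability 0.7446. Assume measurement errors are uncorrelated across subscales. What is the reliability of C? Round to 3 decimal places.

Var(S+C) = 2 + 2·0.39 = 2.780.
True-score variance = ρ_S + ρ_C + 2·0.39, so 0.7446 = (0.72 + ρ_C + 0.78) / 2.780.
ρ_C = 0.7446·2.780 − 0.72 − 0.78 = 0.570.

0.570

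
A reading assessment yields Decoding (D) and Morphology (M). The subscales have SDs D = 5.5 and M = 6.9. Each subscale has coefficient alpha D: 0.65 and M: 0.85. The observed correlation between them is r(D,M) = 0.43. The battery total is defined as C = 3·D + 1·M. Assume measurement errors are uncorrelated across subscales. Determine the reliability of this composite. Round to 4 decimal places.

Var(C) = 3²·5.5² + 6.9² + 2·[3·5.5·6.9·0.43] = 319.86 + 97.911 = 417.771.
With uncorrelated errors the cross-covariances are all true-score covariance, so they carry over unchanged; only the diagonal terms shrink to ρᵢσᵢ².
True-score variance = [3²·5.5²·0.65 + 6.9²·0.85] + 97.911 = 217.431 + 97.911 = 315.342.
Reliability = 315.342 / 417.771 = 0.7548.

0.7548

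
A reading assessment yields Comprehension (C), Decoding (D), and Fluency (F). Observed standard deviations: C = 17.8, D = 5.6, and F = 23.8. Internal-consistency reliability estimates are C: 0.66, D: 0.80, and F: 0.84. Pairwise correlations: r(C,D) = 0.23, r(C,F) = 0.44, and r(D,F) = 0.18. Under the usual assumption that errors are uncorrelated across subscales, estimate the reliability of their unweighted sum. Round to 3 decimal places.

0.852

Var(C+D+F) = 17.8² + 5.6² + 23.8² + 2·[17.8·5.6·0.23 + 17.8·23.8·0.44 + 5.6·23.8·0.18] = 914.64 + 466.637 = 1381.28.
With uncorrelated errors the cross-covariances are all true-score covariance, so they carry over unchanged; only the diagonal terms shrink to ρᵢσᵢ².
True-score variance = [17.8²·0.66 + 5.6²·0.80 + 23.8²·0.84] + 466.637 = 710.012 + 466.637 = 1176.65.
Reliability = 1176.65 / 1381.28 = 0.852.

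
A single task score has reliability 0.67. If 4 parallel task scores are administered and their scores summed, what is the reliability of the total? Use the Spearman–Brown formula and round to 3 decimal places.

ρ_k = kρ / (1 + (k−1)ρ) = 4·0.67 / (1 + 3·0.67) = 2.680 / 3.010 = 0.890.

0.890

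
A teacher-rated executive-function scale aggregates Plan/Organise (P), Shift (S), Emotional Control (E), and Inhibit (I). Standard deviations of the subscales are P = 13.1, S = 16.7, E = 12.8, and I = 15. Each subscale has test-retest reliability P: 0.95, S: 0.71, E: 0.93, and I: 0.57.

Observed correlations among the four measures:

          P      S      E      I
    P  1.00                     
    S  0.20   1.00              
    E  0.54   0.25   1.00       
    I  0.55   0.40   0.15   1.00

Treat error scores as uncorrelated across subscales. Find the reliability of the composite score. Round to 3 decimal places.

0.883

Var(P+S+E+I) = 13.1² + 16.7² + 12.8² + 15² + 2·[13.1·16.7·0.20 + 13.1·12.8·0.54 + 13.1·15·0.55 + 16.7·12.8·0.25 + 16.7·15·0.40 + 12.8·15·0.15] = 839.34 + 849.632 = 1688.97.
Under uncorrelated errors the observed covariances equal the true-score covariances, so only the own-variance terms attenuate.
True-score variance = [13.1²·0.95 + 16.7²·0.71 + 12.8²·0.93 + 15²·0.57] + 849.632 = 641.663 + 849.632 = 1491.3.
Reliability = 1491.3 / 1688.97 = 0.883.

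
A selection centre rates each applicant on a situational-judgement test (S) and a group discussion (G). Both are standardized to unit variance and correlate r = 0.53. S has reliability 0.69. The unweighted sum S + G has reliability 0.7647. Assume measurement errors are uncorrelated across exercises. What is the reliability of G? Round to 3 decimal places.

0.590

Var(S+G) = 2 + 2·0.53 = 3.060.
True-score variance = ρ_S + ρ_G + 2·0.53, so 0.7647 = (0.69 + ρ_G + 1.06) / 3.060.
ρ_G = 0.7647·3.060 − 0.69 − 1.06 = 0.590.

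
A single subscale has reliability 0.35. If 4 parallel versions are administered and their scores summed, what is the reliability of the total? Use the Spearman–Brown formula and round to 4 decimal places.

ρ_k = kρ / (1 + (k−1)ρ) = 4·0.35 / (1 + 3·0.35) = 1.400 / 2.050 = 0.6829.

0.6829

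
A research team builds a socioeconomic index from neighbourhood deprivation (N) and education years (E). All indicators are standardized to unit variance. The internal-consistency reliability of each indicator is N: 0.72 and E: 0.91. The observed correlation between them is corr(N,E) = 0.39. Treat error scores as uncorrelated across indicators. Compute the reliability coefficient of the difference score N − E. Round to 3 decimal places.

Var(N−E) = 1 + 1 − 2·0.39 = 2 − 0.78 = 1.22.
Because errors are independent across components, Cov(Tᵢ,Tⱼ) = Cov(Xᵢ,Xⱼ); the off-diagonal part of the true-score variance is the same as above.
True-score variance = [0.72 + 0.91] − 0.78 = 1.63 − 0.78 = 0.85.
Reliability = 0.85 / 1.22 = 0.697.

0.697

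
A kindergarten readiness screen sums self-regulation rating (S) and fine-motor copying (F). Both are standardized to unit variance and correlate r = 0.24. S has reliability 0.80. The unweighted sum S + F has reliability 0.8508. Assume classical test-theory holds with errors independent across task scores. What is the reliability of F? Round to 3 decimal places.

0.830

Var(S+F) = 2 + 2·0.24 = 2.480.
True-score variance = ρ_S + ρ_F + 2·0.24, so 0.8508 = (0.80 + ρ_F + 0.48) / 2.480.
ρ_F = 0.8508·2.480 − 0.80 − 0.48 = 0.830.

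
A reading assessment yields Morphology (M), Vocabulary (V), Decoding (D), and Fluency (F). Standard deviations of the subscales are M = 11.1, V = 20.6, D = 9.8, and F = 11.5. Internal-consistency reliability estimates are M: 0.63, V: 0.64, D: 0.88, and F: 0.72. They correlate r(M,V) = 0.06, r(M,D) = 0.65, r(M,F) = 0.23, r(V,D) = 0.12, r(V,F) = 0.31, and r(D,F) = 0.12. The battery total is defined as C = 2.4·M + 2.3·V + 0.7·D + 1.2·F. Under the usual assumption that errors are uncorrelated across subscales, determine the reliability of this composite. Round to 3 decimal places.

Var(C) = 2.4²·11.1² + 2.3²·20.6² + 0.7²·9.8² + 1.2²·11.5² + 2·[5.52·11.1·20.6·0.06 + 1.68·11.1·9.8·0.65 + 2.88·11.1·11.5·0.23 + 1.61·20.6·9.8·0.12 + 2.76·20.6·11.5·0.31 + 0.84·9.8·11.5·0.12] = 3192.05 + 1064.26 = 4256.31.
Under uncorrelated errors the observed covariances equal the true-score covariances, so only the own-variance terms attenuate.
True-score variance = [2.4²·11.1²·0.63 + 2.3²·20.6²·0.64 + 0.7²·9.8²·0.88 + 1.2²·11.5²·0.72] + 1064.26 = 2062.35 + 1064.26 = 3126.61.
Reliability = 3126.61 / 4256.31 = 0.735.

0.735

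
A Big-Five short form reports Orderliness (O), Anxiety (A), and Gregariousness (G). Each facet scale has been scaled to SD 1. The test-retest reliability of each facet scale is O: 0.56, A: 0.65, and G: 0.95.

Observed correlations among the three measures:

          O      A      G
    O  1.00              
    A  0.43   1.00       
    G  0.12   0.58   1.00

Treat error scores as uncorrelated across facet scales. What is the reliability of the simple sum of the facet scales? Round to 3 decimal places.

0.840

Var(O+A+G) = 3 + 2·[0.43 + 0.12 + 0.58] = 3 + 2.26 = 5.26.
Because errors are independent across components, Cov(Tᵢ,Tⱼ) = Cov(Xᵢ,Xⱼ); the off-diagonal part of the true-score variance is the same as above.
True-score variance = [0.56 + 0.65 + 0.95] + 2.26 = 2.16 + 2.26 = 4.42.
Reliability = 4.42 / 5.26 = 0.840.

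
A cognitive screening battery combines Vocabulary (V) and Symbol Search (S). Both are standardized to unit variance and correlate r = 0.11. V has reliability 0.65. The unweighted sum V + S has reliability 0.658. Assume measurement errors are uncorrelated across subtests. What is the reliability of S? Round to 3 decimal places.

0.591

Var(V+S) = 2 + 2·0.11 = 2.220.
True-score variance = ρ_V + ρ_S + 2·0.11, so 0.658 = (0.65 + ρ_S + 0.22) / 2.220.
ρ_S = 0.658·2.220 − 0.65 − 0.22 = 0.591.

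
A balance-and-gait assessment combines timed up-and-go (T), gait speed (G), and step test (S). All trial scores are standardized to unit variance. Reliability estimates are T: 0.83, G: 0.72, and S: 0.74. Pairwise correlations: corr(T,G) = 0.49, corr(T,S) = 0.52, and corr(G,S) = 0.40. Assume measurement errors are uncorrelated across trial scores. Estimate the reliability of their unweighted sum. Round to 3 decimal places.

0.878

Var(T+G+S) = 3 + 2·[0.49 + 0.52 + 0.40] = 3 + 2.82 = 5.82.
With uncorrelated errors the cross-covariances are all true-score covariance, so they carry over unchanged; only the diagonal terms shrink to ρᵢσᵢ².
True-score variance = [0.83 + 0.72 + 0.74] + 2.82 = 2.29 + 2.82 = 5.11.
Reliability = 5.11 / 5.82 = 0.878.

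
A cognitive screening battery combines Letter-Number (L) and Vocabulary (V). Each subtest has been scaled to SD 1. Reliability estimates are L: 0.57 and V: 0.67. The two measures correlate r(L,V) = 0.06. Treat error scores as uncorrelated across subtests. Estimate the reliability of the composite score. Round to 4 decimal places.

Var(L+V) = 2 + 2·[0.06] = 2 + 0.12 = 2.12.
Because errors are independent across components, Cov(Tᵢ,Tⱼ) = Cov(Xᵢ,Xⱼ); the off-diagonal part of the true-score variance is the same as above.
True-score variance = [0.57 + 0.67] + 0.12 = 1.24 + 0.12 = 1.36.
Reliability = 1.36 / 2.12 = 0.6415.

0.6415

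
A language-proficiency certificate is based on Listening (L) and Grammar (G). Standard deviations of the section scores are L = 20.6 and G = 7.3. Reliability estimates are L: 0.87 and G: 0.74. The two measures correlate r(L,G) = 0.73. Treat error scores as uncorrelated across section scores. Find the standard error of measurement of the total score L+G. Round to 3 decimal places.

8.308

Var(total) = 477.65 + 219.555 = 697.205.
True-score variance = 408.628 + 219.555 = 628.183, so reliability = 0.9010.
Error variance = 697.205 − 628.183 = 69.0222; SEM = √69.0222 = 8.308.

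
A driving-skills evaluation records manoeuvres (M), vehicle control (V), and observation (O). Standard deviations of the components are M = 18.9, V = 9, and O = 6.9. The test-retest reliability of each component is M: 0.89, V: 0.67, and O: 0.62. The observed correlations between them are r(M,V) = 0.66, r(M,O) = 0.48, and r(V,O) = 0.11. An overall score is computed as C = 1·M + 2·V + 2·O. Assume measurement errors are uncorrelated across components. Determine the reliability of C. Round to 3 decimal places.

0.866

Var(C) = 18.9² + 2²·9² + 2²·6.9² + 2·[2·18.9·9·0.66 + 2·18.9·6.9·0.48 + 4·9·6.9·0.11] = 871.65 + 754.099 = 1625.75.
With uncorrelated errors the cross-covariances are all true-score covariance, so they carry over unchanged; only the diagonal terms shrink to ρᵢσᵢ².
True-score variance = [18.9²·0.89 + 2²·9²·0.67 + 2²·6.9²·0.62] + 754.099 = 653.07 + 754.099 = 1407.17.
Reliability = 1407.17 / 1625.75 = 0.866.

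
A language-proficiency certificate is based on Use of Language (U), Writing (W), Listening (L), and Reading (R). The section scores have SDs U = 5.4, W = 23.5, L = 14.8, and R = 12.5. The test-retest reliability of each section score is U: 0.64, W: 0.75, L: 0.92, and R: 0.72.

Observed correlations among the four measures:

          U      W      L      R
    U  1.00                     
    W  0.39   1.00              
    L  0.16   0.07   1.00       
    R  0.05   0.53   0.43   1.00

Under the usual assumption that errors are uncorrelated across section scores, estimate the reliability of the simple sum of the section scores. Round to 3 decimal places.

Var(U+W+L+R) = 5.4² + 23.5² + 14.8² + 12.5² + 2·[5.4·23.5·0.39 + 5.4·14.8·0.16 + 5.4·12.5·0.05 + 23.5·14.8·0.07 + 23.5·12.5·0.53 + 14.8·12.5·0.43] = 956.7 + 650.473 = 1607.17.
Because errors are independent across components, Cov(Tᵢ,Tⱼ) = Cov(Xᵢ,Xⱼ); the off-diagonal part of the true-score variance is the same as above.
True-score variance = [5.4²·0.64 + 23.5²·0.75 + 14.8²·0.92 + 12.5²·0.72] + 650.473 = 746.867 + 650.473 = 1397.34.
Reliability = 1397.34 / 1607.17 = 0.869.

0.869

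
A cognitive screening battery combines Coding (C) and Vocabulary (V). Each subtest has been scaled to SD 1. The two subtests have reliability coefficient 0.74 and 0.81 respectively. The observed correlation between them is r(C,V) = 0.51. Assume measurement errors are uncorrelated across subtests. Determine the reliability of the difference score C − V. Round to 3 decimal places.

Var(C−V) = 1 + 1 − 2·0.51 = 2 − 1.02 = 0.98.
Because errors are independent across components, Cov(Tᵢ,Tⱼ) = Cov(Xᵢ,Xⱼ); the off-diagonal part of the true-score variance is the same as above.
True-score variance = [0.74 + 0.81] − 1.02 = 1.55 − 1.02 = 0.53.
Reliability = 0.53 / 0.98 = 0.541.

0.541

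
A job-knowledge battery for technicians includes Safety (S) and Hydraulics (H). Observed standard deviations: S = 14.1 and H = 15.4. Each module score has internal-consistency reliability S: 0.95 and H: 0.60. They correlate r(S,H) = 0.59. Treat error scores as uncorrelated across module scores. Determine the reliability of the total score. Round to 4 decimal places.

0.8486

Var(S+H) = 14.1² + 15.4² + 2·[14.1·15.4·0.59] = 435.97 + 256.225 = 692.195.
Under uncorrelated errors the observed covariances equal the true-score covariances, so only the own-variance terms attenuate.
True-score variance = [14.1²·0.95 + 15.4²·0.60] + 256.225 = 331.166 + 256.225 = 587.391.
Reliability = 587.391 / 692.195 = 0.8486.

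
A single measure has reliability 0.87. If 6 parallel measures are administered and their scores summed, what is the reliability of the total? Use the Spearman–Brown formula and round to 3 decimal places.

ρ_k = kρ / (1 + (k−1)ρ) = 6·0.87 / (1 + 5·0.87) = 5.220 / 5.350 = 0.976.

0.976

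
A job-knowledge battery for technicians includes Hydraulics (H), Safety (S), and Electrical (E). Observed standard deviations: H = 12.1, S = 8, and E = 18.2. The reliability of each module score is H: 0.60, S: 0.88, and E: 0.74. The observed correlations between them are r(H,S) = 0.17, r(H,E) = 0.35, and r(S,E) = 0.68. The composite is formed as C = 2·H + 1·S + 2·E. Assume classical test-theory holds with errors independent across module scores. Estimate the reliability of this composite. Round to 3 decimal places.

Var(C) = 2²·12.1² + 8² + 2²·18.2² + 2·[2·12.1·8·0.17 + 4·12.1·18.2·0.35 + 2·8·18.2·0.68] = 1974.6 + 1078.47 = 3053.07.
Because errors are independent across components, Cov(Tᵢ,Tⱼ) = Cov(Xᵢ,Xⱼ); the off-diagonal part of the true-score variance is the same as above.
True-score variance = [2²·12.1²·0.60 + 8²·0.88 + 2²·18.2²·0.74] + 1078.47 = 1388.17 + 1078.47 = 2466.65.
Reliability = 2466.65 / 3053.07 = 0.808.

0.808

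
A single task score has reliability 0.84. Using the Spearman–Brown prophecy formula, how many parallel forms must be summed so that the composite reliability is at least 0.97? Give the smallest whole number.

k ≥ ρ*(1−ρ₁)/(ρ₁(1−ρ*)) = 0.97·0.16 / (0.84·0.03) = 6.159.
Smallest integer k = 7.

7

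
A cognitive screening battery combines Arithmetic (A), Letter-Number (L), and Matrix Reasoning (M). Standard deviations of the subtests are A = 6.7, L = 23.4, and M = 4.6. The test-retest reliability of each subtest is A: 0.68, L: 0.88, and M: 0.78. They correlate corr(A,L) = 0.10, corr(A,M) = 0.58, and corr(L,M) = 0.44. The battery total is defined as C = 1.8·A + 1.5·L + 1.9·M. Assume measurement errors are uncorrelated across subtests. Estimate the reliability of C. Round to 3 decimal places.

Var(C) = 1.8²·6.7² + 1.5²·23.4² + 1.9²·4.6² + 2·[2.7·6.7·23.4·0.10 + 3.42·6.7·4.6·0.58 + 2.85·23.4·4.6·0.44] = 1453.84 + 476.891 = 1930.73.
Because errors are independent across components, Cov(Tᵢ,Tⱼ) = Cov(Xᵢ,Xⱼ); the off-diagonal part of the true-score variance is the same as above.
True-score variance = [1.8²·6.7²·0.68 + 1.5²·23.4²·0.88 + 1.9²·4.6²·0.78] + 476.891 = 1242.65 + 476.891 = 1719.54.
Reliability = 1719.54 / 1930.73 = 0.891.

0.891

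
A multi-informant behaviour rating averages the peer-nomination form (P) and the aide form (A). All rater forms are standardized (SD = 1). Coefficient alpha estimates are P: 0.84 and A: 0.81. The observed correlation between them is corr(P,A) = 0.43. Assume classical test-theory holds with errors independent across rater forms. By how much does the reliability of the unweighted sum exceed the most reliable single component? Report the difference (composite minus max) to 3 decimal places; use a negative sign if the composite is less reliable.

0.038

Var(sum) = 2 + 0.86 = 2.86; true-score variance = 1.65 + 0.86 = 2.51; composite reliability = 0.8776.
Max component reliability = 0.8400.
Difference = 0.8776 − 0.8400 = 0.038.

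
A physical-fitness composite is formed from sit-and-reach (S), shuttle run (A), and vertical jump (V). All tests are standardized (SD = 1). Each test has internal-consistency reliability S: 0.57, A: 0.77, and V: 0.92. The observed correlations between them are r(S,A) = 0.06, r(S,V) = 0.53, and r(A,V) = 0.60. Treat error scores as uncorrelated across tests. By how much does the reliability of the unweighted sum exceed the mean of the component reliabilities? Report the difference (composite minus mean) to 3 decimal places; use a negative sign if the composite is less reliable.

Var(sum) = 3 + 2.38 = 5.38; true-score variance = 2.26 + 2.38 = 4.64; composite reliability = 0.8625.
Mean component reliability = 0.7533.
Difference = 0.8625 − 0.7533 = 0.109.

0.109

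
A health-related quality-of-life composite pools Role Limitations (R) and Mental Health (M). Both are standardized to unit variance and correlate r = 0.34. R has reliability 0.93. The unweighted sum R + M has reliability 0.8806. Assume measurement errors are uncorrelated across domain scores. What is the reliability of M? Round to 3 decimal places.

0.750

Var(R+M) = 2 + 2·0.34 = 2.680.
True-score variance = ρ_R + ρ_M + 2·0.34, so 0.8806 = (0.93 + ρ_M + 0.68) / 2.680.
ρ_M = 0.8806·2.680 − 0.93 − 0.68 = 0.750.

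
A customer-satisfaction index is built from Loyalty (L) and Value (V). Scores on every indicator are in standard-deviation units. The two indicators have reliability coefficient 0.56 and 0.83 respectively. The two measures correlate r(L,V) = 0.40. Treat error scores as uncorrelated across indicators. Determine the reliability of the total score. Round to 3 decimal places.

0.782

Var(L+V) = 2 + 2·[0.40] = 2 + 0.8 = 2.8.
Because errors are independent across components, Cov(Tᵢ,Tⱼ) = Cov(Xᵢ,Xⱼ); the off-diagonal part of the true-score variance is the same as above.
True-score variance = [0.56 + 0.83] + 0.8 = 1.39 + 0.8 = 2.19.
Reliability = 2.19 / 2.8 = 0.782.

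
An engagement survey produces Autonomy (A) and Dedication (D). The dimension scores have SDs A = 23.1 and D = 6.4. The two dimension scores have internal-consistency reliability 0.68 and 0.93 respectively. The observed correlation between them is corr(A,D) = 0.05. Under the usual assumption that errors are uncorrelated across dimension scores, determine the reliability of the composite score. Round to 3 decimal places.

0.705

Var(A+D) = 23.1² + 6.4² + 2·[23.1·6.4·0.05] = 574.57 + 14.784 = 589.354.
Because errors are independent across components, Cov(Tᵢ,Tⱼ) = Cov(Xᵢ,Xⱼ); the off-diagonal part of the true-score variance is the same as above.
True-score variance = [23.1²·0.68 + 6.4²·0.93] + 14.784 = 400.948 + 14.784 = 415.732.
Reliability = 415.732 / 589.354 = 0.705.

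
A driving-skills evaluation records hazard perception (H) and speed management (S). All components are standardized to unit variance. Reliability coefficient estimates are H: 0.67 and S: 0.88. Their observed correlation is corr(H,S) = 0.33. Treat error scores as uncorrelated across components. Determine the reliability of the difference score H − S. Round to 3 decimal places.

0.664

Var(H−S) = 1 + 1 − 2·0.33 = 2 − 0.66 = 1.34.
Under uncorrelated errors the observed covariances equal the true-score covariances, so only the own-variance terms attenuate.
True-score variance = [0.67 + 0.88] − 0.66 = 1.55 − 0.66 = 0.89.
Reliability = 0.89 / 1.34 = 0.664.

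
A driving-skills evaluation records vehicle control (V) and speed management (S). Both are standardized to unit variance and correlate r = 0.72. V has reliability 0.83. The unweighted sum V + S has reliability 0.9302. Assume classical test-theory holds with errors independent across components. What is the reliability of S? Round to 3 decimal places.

Var(V+S) = 2 + 2·0.72 = 3.440.
True-score variance = ρ_V + ρ_S + 2·0.72, so 0.9302 = (0.83 + ρ_S + 1.44) / 3.440.
ρ_S = 0.9302·3.440 − 0.83 − 1.44 = 0.930.

0.930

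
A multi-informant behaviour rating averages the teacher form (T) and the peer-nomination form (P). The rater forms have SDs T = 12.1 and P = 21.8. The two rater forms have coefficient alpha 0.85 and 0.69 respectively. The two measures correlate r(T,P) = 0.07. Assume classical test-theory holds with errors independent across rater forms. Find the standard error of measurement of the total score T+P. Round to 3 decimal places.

13.011

Var(total) = 621.65 + 36.9292 = 658.579.
True-score variance = 452.364 + 36.9292 = 489.293, so reliability = 0.7430.
Error variance = 658.579 − 489.293 = 169.286; SEM = √169.286 = 13.011.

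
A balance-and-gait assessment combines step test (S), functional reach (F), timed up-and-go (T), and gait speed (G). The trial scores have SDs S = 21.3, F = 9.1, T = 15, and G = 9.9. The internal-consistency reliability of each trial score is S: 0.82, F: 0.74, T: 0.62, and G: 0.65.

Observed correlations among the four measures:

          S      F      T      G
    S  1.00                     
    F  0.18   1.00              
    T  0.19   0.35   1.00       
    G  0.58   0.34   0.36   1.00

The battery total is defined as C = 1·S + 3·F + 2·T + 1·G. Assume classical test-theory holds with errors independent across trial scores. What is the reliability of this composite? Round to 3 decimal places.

0.831

Var(C) = 21.3² + 3²·9.1² + 2²·15² + 9.9² + 2·[3·21.3·9.1·0.18 + 2·21.3·15·0.19 + 21.3·9.9·0.58 + 6·9.1·15·0.35 + 3·9.1·9.9·0.34 + 2·15·9.9·0.36] = 2196.99 + 1667.69 = 3864.68.
With uncorrelated errors the cross-covariances are all true-score covariance, so they carry over unchanged; only the diagonal terms shrink to ρᵢσᵢ².
True-score variance = [21.3²·0.82 + 3²·9.1²·0.74 + 2²·15²·0.62 + 9.9²·0.65] + 1667.69 = 1545.25 + 1667.69 = 3212.94.
Reliability = 3212.94 / 3864.68 = 0.831.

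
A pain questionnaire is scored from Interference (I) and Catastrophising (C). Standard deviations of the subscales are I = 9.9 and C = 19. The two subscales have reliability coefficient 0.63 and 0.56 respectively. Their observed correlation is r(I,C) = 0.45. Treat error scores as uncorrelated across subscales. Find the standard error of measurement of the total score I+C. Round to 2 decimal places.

Var(total) = 459.01 + 169.29 = 628.3.
True-score variance = 263.906 + 169.29 = 433.196, so reliability = 0.6895.
Error variance = 628.3 − 433.196 = 195.104; SEM = √195.104 = 13.97.

13.97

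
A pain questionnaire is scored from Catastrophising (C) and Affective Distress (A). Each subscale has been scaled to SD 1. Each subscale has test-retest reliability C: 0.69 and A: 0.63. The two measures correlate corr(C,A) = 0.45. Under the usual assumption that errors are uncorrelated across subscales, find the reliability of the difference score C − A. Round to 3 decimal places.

0.382

Var(C−A) = 1 + 1 − 2·0.45 = 2 − 0.9 = 1.1.
Because errors are independent across components, Cov(Tᵢ,Tⱼ) = Cov(Xᵢ,Xⱼ); the off-diagonal part of the true-score variance is the same as above.
True-score variance = [0.69 + 0.63] − 0.9 = 1.32 − 0.9 = 0.42.
Reliability = 0.42 / 1.1 = 0.382.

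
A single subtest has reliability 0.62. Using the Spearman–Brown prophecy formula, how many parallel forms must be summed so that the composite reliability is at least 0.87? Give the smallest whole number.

5

k ≥ ρ*(1−ρ₁)/(ρ₁(1−ρ*)) = 0.87·0.38 / (0.62·0.13) = 4.102.
Smallest integer k = 5.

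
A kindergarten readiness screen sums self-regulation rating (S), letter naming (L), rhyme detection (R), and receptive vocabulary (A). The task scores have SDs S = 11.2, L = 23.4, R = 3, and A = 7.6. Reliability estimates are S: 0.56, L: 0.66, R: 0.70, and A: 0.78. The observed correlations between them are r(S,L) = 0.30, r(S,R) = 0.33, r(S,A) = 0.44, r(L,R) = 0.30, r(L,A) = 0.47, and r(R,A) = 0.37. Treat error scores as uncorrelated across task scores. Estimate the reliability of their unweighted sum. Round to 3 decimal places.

Var(S+L+R+A) = 11.2² + 23.4² + 3² + 7.6² + 2·[11.2·23.4·0.30 + 11.2·3·0.33 + 11.2·7.6·0.44 + 23.4·3·0.30 + 23.4·7.6·0.47 + 3·7.6·0.37] = 739.76 + 480.491 = 1220.25.
Under uncorrelated errors the observed covariances equal the true-score covariances, so only the own-variance terms attenuate.
True-score variance = [11.2²·0.56 + 23.4²·0.66 + 3²·0.70 + 7.6²·0.78] + 480.491 = 482.989 + 480.491 = 963.48.
Reliability = 963.48 / 1220.25 = 0.790.

0.790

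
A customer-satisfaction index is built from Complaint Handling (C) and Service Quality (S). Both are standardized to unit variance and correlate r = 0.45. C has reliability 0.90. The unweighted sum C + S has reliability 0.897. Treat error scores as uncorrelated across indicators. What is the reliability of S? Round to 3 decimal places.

Var(C+S) = 2 + 2·0.45 = 2.900.
True-score variance = ρ_C + ρ_S + 2·0.45, so 0.897 = (0.90 + ρ_S + 0.90) / 2.900.
ρ_S = 0.897·2.900 − 0.90 − 0.90 = 0.801.

0.801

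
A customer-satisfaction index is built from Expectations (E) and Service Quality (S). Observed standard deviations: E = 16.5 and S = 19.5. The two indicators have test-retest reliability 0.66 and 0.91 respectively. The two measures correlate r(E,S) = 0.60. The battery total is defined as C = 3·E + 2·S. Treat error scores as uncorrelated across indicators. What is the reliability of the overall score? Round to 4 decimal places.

Var(C) = 3²·16.5² + 2²·19.5² + 2·[6·16.5·19.5·0.60] = 3971.25 + 2316.6 = 6287.85.
With uncorrelated errors the cross-covariances are all true-score covariance, so they carry over unchanged; only the diagonal terms shrink to ρᵢσᵢ².
True-score variance = [3²·16.5²·0.66 + 2²·19.5²·0.91] + 2316.6 = 3001.28 + 2316.6 = 5317.88.
Reliability = 5317.88 / 6287.85 = 0.8457.

0.8457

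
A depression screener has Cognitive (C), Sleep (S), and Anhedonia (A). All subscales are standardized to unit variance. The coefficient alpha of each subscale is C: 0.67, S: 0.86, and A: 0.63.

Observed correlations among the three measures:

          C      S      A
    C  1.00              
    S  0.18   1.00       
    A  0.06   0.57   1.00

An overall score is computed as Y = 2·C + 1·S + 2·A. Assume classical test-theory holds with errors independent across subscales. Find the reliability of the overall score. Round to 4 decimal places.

Var(Y) = 2² + 1 + 2² + 2·[2·0.18 + 4·0.06 + 2·0.57] = 9 + 3.48 = 12.48.
Because errors are independent across components, Cov(Tᵢ,Tⱼ) = Cov(Xᵢ,Xⱼ); the off-diagonal part of the true-score variance is the same as above.
True-score variance = [2²·0.67 + 0.86 + 2²·0.63] + 3.48 = 6.06 + 3.48 = 9.54.
Reliability = 9.54 / 12.48 = 0.7644.

0.7644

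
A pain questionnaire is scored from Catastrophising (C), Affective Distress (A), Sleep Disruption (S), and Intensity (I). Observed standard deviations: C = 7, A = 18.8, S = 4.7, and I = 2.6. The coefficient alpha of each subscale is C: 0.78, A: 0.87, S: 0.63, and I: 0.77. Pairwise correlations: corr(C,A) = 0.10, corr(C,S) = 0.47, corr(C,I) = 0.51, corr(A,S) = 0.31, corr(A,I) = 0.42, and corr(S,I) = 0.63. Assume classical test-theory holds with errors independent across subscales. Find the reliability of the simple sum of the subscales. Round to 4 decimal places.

Var(C+A+S+I) = 7² + 18.8² + 4.7² + 2.6² + 2·[7·18.8·0.10 + 7·4.7·0.47 + 7·2.6·0.51 + 18.8·4.7·0.31 + 18.8·2.6·0.42 + 4.7·2.6·0.63] = 431.29 + 187.05 = 618.34.
Because errors are independent across components, Cov(Tᵢ,Tⱼ) = Cov(Xᵢ,Xⱼ); the off-diagonal part of the true-score variance is the same as above.
True-score variance = [7²·0.78 + 18.8²·0.87 + 4.7²·0.63 + 2.6²·0.77] + 187.05 = 364.835 + 187.05 = 551.884.
Reliability = 551.884 / 618.34 = 0.8925.

0.8925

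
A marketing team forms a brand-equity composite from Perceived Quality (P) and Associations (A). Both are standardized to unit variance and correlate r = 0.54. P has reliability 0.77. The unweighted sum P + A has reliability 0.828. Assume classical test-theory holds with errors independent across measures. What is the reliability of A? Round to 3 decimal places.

0.700

Var(P+A) = 2 + 2·0.54 = 3.080.
True-score variance = ρ_P + ρ_A + 2·0.54, so 0.828 = (0.77 + ρ_A + 1.08) / 3.080.
ρ_A = 0.828·3.080 − 0.77 − 1.08 = 0.700.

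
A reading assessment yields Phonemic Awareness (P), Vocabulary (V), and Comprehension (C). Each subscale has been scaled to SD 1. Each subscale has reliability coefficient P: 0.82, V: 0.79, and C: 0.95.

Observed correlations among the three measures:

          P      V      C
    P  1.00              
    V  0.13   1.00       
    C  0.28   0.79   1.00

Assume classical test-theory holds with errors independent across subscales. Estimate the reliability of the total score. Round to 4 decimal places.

0.9185

Var(P+V+C) = 3 + 2·[0.13 + 0.28 + 0.79] = 3 + 2.4 = 5.4.
With uncorrelated errors the cross-covariances are all true-score covariance, so they carry over unchanged; only the diagonal terms shrink to ρᵢσᵢ².
True-score variance = [0.82 + 0.79 + 0.95] + 2.4 = 2.56 + 2.4 = 4.96.
Reliability = 4.96 / 5.4 = 0.9185.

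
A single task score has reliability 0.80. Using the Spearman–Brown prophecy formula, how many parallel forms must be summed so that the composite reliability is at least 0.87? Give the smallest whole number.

2

k ≥ ρ*(1−ρ₁)/(ρ₁(1−ρ*)) = 0.87·0.20 / (0.80·0.13) = 1.673.
Smallest integer k = 2.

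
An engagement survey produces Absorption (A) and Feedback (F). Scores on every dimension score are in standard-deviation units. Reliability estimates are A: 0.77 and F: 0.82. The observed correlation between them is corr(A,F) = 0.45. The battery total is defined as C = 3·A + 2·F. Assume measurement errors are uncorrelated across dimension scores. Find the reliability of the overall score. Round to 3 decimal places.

0.848

Var(C) = 3² + 2² + 2·[6·0.45] = 13 + 5.4 = 18.4.
With uncorrelated errors the cross-covariances are all true-score covariance, so they carry over unchanged; only the diagonal terms shrink to ρᵢσᵢ².
True-score variance = [3²·0.77 + 2²·0.82] + 5.4 = 10.21 + 5.4 = 15.61.
Reliability = 15.61 / 18.4 = 0.848.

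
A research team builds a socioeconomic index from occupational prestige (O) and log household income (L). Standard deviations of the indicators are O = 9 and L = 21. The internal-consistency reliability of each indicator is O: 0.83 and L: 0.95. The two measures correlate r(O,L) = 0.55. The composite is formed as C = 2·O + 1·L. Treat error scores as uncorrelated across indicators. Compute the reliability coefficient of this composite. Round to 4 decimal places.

0.9347

Var(C) = 2²·9² + 21² + 2·[2·9·21·0.55] = 765 + 415.8 = 1180.8.
With uncorrelated errors the cross-covariances are all true-score covariance, so they carry over unchanged; only the diagonal terms shrink to ρᵢσᵢ².
True-score variance = [2²·9²·0.83 + 21²·0.95] + 415.8 = 687.87 + 415.8 = 1103.67.
Reliability = 1103.67 / 1180.8 = 0.9347.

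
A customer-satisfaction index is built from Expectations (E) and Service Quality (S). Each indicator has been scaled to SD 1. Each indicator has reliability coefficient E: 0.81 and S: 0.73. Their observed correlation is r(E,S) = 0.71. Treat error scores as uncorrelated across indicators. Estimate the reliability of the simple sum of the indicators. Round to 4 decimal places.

0.8655

Var(E+S) = 2 + 2·[0.71] = 2 + 1.42 = 3.42.
Because errors are independent across components, Cov(Tᵢ,Tⱼ) = Cov(Xᵢ,Xⱼ); the off-diagonal part of the true-score variance is the same as above.
True-score variance = [0.81 + 0.73] + 1.42 = 1.54 + 1.42 = 2.96.
Reliability = 2.96 / 3.42 = 0.8655.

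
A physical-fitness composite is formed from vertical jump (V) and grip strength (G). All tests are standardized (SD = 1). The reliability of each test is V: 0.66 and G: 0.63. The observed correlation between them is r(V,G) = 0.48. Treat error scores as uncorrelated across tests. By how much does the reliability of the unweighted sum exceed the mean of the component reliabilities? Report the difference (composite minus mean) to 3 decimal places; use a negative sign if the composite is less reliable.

0.115

Var(sum) = 2 + 0.96 = 2.96; true-score variance = 1.29 + 0.96 = 2.25; composite reliability = 0.7601.
Mean component reliability = 0.6450.
Difference = 0.7601 − 0.6450 = 0.115.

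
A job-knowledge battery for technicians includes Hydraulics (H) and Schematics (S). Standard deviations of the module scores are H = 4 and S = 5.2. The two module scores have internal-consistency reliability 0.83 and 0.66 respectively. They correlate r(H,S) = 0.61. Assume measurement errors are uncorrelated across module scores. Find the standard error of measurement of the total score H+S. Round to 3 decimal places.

3.452

Var(total) = 43.04 + 25.376 = 68.416.
True-score variance = 31.1264 + 25.376 = 56.5024, so reliability = 0.8259.
Error variance = 68.416 − 56.5024 = 11.9136; SEM = √11.9136 = 3.452.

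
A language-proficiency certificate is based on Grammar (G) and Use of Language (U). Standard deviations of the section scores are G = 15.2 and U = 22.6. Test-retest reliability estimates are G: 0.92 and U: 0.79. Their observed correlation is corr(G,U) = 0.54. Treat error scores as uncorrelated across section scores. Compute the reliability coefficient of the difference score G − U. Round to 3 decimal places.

Var(G−U) = 15.2² + 22.6² − 2·15.2·22.6·0.54 = 741.8 − 371.002 = 370.798.
Under uncorrelated errors the observed covariances equal the true-score covariances, so only the own-variance terms attenuate.
True-score variance = [15.2²·0.92 + 22.6²·0.79] − 371.002 = 616.057 − 371.002 = 245.056.
Reliability = 245.056 / 370.798 = 0.661.

0.661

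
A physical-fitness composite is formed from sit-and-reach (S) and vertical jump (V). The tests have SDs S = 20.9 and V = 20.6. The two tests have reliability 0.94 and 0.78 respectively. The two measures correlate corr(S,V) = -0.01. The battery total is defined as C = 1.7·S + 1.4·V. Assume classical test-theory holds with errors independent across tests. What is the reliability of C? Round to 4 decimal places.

Var(C) = 1.7²·20.9² + 1.4²·20.6² + 2·[2.38·20.9·20.6·(-0.01)] = 2094.13 − 20.4937 = 2073.63.
Under uncorrelated errors the observed covariances equal the true-score covariances, so only the own-variance terms attenuate.
True-score variance = [1.7²·20.9²·0.94 + 1.4²·20.6²·0.78] − 20.4937 = 1835.4 − 20.4937 = 1814.91.
Reliability = 1814.91 / 2073.63 = 0.8752.

0.8752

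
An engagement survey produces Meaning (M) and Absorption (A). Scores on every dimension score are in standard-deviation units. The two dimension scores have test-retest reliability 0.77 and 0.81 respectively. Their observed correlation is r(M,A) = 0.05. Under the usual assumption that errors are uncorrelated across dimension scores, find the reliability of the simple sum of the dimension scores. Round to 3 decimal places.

0.800

Var(M+A) = 2 + 2·[0.05] = 2 + 0.1 = 2.1.
Because errors are independent across components, Cov(Tᵢ,Tⱼ) = Cov(Xᵢ,Xⱼ); the off-diagonal part of the true-score variance is the same as above.
True-score variance = [0.77 + 0.81] + 0.1 = 1.58 + 0.1 = 1.68.
Reliability = 1.68 / 2.1 = 0.800.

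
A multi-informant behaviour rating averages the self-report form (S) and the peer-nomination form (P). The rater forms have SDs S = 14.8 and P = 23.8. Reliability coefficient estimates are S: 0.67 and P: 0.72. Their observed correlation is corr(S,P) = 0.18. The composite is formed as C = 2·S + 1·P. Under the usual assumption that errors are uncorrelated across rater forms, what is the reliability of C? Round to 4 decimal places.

Var(C) = 2²·14.8² + 23.8² + 2·[2·14.8·23.8·0.18] = 1442.6 + 253.613 = 1696.21.
Because errors are independent across components, Cov(Tᵢ,Tⱼ) = Cov(Xᵢ,Xⱼ); the off-diagonal part of the true-score variance is the same as above.
True-score variance = [2²·14.8²·0.67 + 23.8²·0.72] + 253.613 = 994.864 + 253.613 = 1248.48.
Reliability = 1248.48 / 1696.21 = 0.7360.

0.7360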